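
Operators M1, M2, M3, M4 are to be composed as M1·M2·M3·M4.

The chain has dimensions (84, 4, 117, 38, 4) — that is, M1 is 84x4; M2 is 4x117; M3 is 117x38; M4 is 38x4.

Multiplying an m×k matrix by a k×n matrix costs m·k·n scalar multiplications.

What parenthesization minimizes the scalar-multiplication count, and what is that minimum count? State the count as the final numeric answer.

Adjacent pairs: M1M2 = 84·4·117 = 39312; M2M3 = 4·117·38 = 17784; M3M4 = 117·38·4 = 17784.
Length 3: M1..M3: k=1: 0+17784+84·4·38=30552; k=2: 39312+0+84·117·38=412776 → min 30552 | M2..M4: k=2: 0+17784+4·117·4=19656; k=3: 17784+0+4·38·4=18392 → min 18392.
Length 4: M1..M4: k=1: 0+18392+84·4·4=19736; k=2: 39312+17784+84·117·4=96408; k=3: 30552+0+84·38·4=43320 → min 19736.
Optimal parenthesization: (M1·((M2·M3)·M4)) with cost 19736.

19736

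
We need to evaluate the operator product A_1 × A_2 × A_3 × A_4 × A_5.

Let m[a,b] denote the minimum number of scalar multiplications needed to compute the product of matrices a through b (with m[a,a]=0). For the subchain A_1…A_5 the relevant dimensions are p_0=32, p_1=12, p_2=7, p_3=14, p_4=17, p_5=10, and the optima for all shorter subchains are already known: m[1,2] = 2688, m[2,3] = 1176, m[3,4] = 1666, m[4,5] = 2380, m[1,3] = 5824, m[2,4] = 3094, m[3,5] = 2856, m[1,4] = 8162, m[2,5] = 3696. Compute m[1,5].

m[1,5] = min over k∈[1,4] of m[1,k]+m[k+1,5]+p_{0}·p_k·p_{5}.
k=1: 0 + 3696 + 32·12·10 = 7536; k=2: 2688 + 2856 + 32·7·10 = 7784; k=3: 5824 + 2380 + 32·14·10 = 12684; k=4: 8162 + 0 + 32·17·10 = 13602.
Minimum: 7536 at k=1.

7536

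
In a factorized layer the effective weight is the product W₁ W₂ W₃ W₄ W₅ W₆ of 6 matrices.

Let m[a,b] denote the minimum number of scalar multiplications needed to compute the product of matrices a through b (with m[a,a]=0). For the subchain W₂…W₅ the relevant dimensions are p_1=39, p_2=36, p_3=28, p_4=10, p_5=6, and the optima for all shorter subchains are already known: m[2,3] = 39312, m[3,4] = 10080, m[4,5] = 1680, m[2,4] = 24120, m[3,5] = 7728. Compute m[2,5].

m[2,5] = min over k∈[2,4] of m[2,k]+m[k+1,5]+p_{1}·p_k·p_{5}.
k=2: 0 + 7728 + 39·36·6 = 16152; k=3: 39312 + 1680 + 39·28·6 = 47544; k=4: 24120 + 0 + 39·10·6 = 26460.
Minimum: 16152 at k=2.

16152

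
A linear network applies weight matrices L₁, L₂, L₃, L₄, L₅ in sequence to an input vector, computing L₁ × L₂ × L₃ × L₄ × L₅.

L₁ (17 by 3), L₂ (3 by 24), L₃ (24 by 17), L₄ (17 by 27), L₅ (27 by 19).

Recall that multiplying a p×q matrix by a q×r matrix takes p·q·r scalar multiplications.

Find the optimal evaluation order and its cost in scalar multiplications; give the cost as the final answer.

5109

Adjacent pairs: L₁L₂ = 17·3·24 = 1224; L₂L₃ = 3·24·17 = 1224; L₃L₄ = 24·17·27 = 11016; L₄L₅ = 17·27·19 = 8721.
Length 3: L₁..L₃: k=1: 0+1224+17·3·17=2091; k=2: 1224+0+17·24·17=8160 → min 2091 | L₂..L₄: k=2: 0+11016+3·24·27=12960; k=3: 1224+0+3·17·27=2601 → min 2601 | L₃..L₅: k=3: 0+8721+24·17·19=16473; k=4: 11016+0+24·27·19=23328 → min 16473.
Length 4: L₁..L₄: k=1: 0+2601+17·3·27=3978; k=2: 1224+11016+17·24·27=23256; k=3: 2091+0+17·17·27=9894 → min 3978 | L₂..L₅: k=2: 0+16473+3·24·19=17841; k=3: 1224+8721+3·17·19=10914; k=4: 2601+0+3·27·19=4140 → min 4140.
Length 5: L₁..L₅: k=1: 0+4140+17·3·19=5109; k=2: 1224+16473+17·24·19=25449; k=3: 2091+8721+17·17·19=16303; k=4: 3978+0+17·27·19=12699 → min 5109.
Optimal parenthesization: (L₁ × (((L₂ × L₃) × L₄) × L₅)) with cost 5109.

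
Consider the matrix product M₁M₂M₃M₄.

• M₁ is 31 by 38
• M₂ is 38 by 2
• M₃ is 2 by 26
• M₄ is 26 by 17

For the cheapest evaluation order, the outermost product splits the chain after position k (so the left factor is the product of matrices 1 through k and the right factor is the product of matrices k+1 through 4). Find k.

Adjacent pairs: M₁M₂ = 31·38·2 = 2356; M₂M₃ = 38·2·26 = 1976; M₃M₄ = 2·26·17 = 884.
Length 3: M₁..M₃: k=1: 0+1976+31·38·26=32604; k=2: 2356+0+31·2·26=3968 → min 3968 | M₂..M₄: k=2: 0+884+38·2·17=2176; k=3: 1976+0+38·26·17=18772 → min 2176.
Top-level splits: k=1: (M₁..M₁)·(M₂..M₄) → 0+2176+31·38·17 = 22202; k=2: (M₁..M₂)·(M₃..M₄) → 2356+884+31·2·17 = 4294; k=3: (M₁..M₃)·(M₄..M₄) → 3968+0+31·26·17 = 17670.
Best split is after M₂, i.e. k = 2.

2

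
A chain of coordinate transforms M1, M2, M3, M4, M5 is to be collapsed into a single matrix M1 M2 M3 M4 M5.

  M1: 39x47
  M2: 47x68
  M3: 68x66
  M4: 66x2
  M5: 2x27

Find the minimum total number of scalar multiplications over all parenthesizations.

21140

Adjacent pairs: M1M2 = 39·47·68 = 124644; M2M3 = 47·68·66 = 210936; M3M4 = 68·66·2 = 8976; M4M5 = 66·2·27 = 3564.
Length 3: M1..M3: k=1: 0+210936+39·47·66=331914; k=2: 124644+0+39·68·66=299676 → min 299676 | M2..M4: k=2: 0+8976+47·68·2=15368; k=3: 210936+0+47·66·2=217140 → min 15368 | M3..M5: k=3: 0+3564+68·66·27=124740; k=4: 8976+0+68·2·27=12648 → min 12648.
Length 4: M1..M4: k=1: 0+15368+39·47·2=19034; k=2: 124644+8976+39·68·2=138924; k=3: 299676+0+39·66·2=304824 → min 19034 | M2..M5: k=2: 0+12648+47·68·27=98940; k=3: 210936+3564+47·66·27=298254; k=4: 15368+0+47·2·27=17906 → min 17906.
Length 5: M1..M5: k=1: 0+17906+39·47·27=67397; k=2: 124644+12648+39·68·27=208896; k=3: 299676+3564+39·66·27=372738; k=4: 19034+0+39·2·27=21140 → min 21140.
Optimal order: ((M1 (M2 (M3 M4))) M5) with cost 21140.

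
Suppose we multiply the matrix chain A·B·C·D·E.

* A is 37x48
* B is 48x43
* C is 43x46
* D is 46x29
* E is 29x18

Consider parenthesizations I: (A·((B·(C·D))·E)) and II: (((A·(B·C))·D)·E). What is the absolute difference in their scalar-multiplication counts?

71070

Order I = (A·((B·(C·D))·E)): (C·D): 43×46 by 46×29 → 43×29, cost 43·46·29 = 57362; (B·(C·D)): 48×43 by 43×29 → 48×29, cost 48·43·29 = 59856; cumulative 117218; ((B·(C·D))·E): 48×29 by 29×18 → 48×18, cost 48·29·18 = 25056; cumulative 142274; (A·((B·(C·D))·E)): 37×48 by 48×18 → 37×18, cost 37·48·18 = 31968; cumulative 174242. Total 174242.
Order II = (((A·(B·C))·D)·E): (B·C): 48×43 by 43×46 → 48×46, cost 48·43·46 = 94944; (A·(B·C)): 37×48 by 48×46 → 37×46, cost 37·48·46 = 81696; cumulative 176640; ((A·(B·C))·D): 37×46 by 46×29 → 37×29, cost 37·46·29 = 49358; cumulative 225998; (((A·(B·C))·D)·E): 37×29 by 29×18 → 37×18, cost 37·29·18 = 19314; cumulative 245312. Total 245312.
Difference: |174242 − 245312| = 71070.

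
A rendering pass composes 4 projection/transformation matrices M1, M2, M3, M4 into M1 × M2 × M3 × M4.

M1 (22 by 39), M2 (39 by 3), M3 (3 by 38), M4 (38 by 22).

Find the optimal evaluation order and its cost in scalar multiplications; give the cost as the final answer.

6534

Adjacent pairs: M1M2 = 22·39·3 = 2574; M2M3 = 39·3·38 = 4446; M3M4 = 3·38·22 = 2508.
Length 3: M1..M3: k=1: 0+4446+22·39·38=37050; k=2: 2574+0+22·3·38=5082 → min 5082 | M2..M4: k=2: 0+2508+39·3·22=5082; k=3: 4446+0+39·38·22=37050 → min 5082.
Length 4: M1..M4: k=1: 0+5082+22·39·22=23958; k=2: 2574+2508+22·3·22=6534; k=3: 5082+0+22·38·22=23474 → min 6534.
Optimal parenthesization: ((M1 × M2) × (M3 × M4)) with cost 6534.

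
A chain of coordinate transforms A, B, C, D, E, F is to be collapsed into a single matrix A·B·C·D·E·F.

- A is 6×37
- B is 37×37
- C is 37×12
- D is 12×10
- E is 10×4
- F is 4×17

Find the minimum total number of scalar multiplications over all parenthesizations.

9028

Adjacent pairs: AB = 6·37·37 = 8214; BC = 37·37·12 = 16428; CD = 37·12·10 = 4440; DE = 12·10·4 = 480; EF = 10·4·17 = 680.
Length 3: A..C: k=1: 0+16428+6·37·12=19092; k=2: 8214+0+6·37·12=10878 → min 10878 | B..D: k=2: 0+4440+37·37·10=18130; k=3: 16428+0+37·12·10=20868 → min 18130 | C..E: k=3: 0+480+37·12·4=2256; k=4: 4440+0+37·10·4=5920 → min 2256 | D..F: k=4: 0+680+12·10·17=2720; k=5: 480+0+12·4·17=1296 → min 1296.
Length 4: A..D: k=1: 0+18130+6·37·10=20350; k=2: 8214+4440+6·37·10=14874; k=3: 10878+0+6·12·10=11598 → min 11598 | B..E: k=2: 0+2256+37·37·4=7732; k=3: 16428+480+37·12·4=18684; k=4: 18130+0+37·10·4=19610 → min 7732 | C..F: k=3: 0+1296+37·12·17=8844; k=4: 4440+680+37·10·17=11410; k=5: 2256+0+37·4·17=4772 → min 4772.
Length 5: A..E: k=1: 0+7732+6·37·4=8620; k=2: 8214+2256+6·37·4=11358; k=3: 10878+480+6·12·4=11646; k=4: 11598+0+6·10·4=11838 → min 8620 | B..F: k=2: 0+4772+37·37·17=28045; k=3: 16428+1296+37·12·17=25272; k=4: 18130+680+37·10·17=25100; k=5: 7732+0+37·4·17=10248 → min 10248.
Length 6: A..F: k=1: 0+10248+6·37·17=14022; k=2: 8214+4772+6·37·17=16760; k=3: 10878+1296+6·12·17=13398; k=4: 11598+680+6·10·17=13298; k=5: 8620+0+6·4·17=9028 → min 9028.
Optimal order: ((A·(B·(C·(D·E))))·F) with cost 9028.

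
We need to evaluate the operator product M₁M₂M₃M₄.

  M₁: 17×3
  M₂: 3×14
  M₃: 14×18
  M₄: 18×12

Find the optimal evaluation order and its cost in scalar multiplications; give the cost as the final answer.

Adjacent pairs: M₁M₂ = 17·3·14 = 714; M₂M₃ = 3·14·18 = 756; M₃M₄ = 14·18·12 = 3024.
Length 3: M₁..M₃: k=1: 0+756+17·3·18=1674; k=2: 714+0+17·14·18=4998 → min 1674 | M₂..M₄: k=2: 0+3024+3·14·12=3528; k=3: 756+0+3·18·12=1404 → min 1404.
Length 4: M₁..M₄: k=1: 0+1404+17·3·12=2016; k=2: 714+3024+17·14·12=6594; k=3: 1674+0+17·18·12=5346 → min 2016.
Optimal parenthesization: (M₁((M₂M₃)M₄)) with cost 2016.

2016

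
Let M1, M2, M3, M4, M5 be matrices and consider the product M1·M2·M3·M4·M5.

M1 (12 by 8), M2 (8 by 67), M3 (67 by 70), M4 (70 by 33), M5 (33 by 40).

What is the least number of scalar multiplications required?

Adjacent pairs: M1M2 = 12·8·67 = 6432; M2M3 = 8·67·70 = 37520; M3M4 = 67·70·33 = 154770; M4M5 = 70·33·40 = 92400.
Length 3: M1..M3: k=1: 0+37520+12·8·70=44240; k=2: 6432+0+12·67·70=62712 → min 44240 | M2..M4: k=2: 0+154770+8·67·33=172458; k=3: 37520+0+8·70·33=56000 → min 56000 | M3..M5: k=3: 0+92400+67·70·40=280000; k=4: 154770+0+67·33·40=243210 → min 243210.
Length 4: M1..M4: k=1: 0+56000+12·8·33=59168; k=2: 6432+154770+12·67·33=187734; k=3: 44240+0+12·70·33=71960 → min 59168 | M2..M5: k=2: 0+243210+8·67·40=264650; k=3: 37520+92400+8·70·40=152320; k=4: 56000+0+8·33·40=66560 → min 66560.
Length 5: M1..M5: k=1: 0+66560+12·8·40=70400; k=2: 6432+243210+12·67·40=281802; k=3: 44240+92400+12·70·40=170240; k=4: 59168+0+12·33·40=75008 → min 70400.
Optimal order: (M1·(((M2·M3)·M4)·M5)) with cost 70400.

70400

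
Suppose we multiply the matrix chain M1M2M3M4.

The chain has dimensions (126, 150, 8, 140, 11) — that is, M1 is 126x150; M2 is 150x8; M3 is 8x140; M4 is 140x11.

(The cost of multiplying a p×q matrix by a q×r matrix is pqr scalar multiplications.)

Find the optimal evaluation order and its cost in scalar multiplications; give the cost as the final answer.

174608

Adjacent pairs: M1M2 = 126·150·8 = 151200; M2M3 = 150·8·140 = 168000; M3M4 = 8·140·11 = 12320.
Length 3: M1..M3: k=1: 0+168000+126·150·140=2814000; k=2: 151200+0+126·8·140=292320 → min 292320 | M2..M4: k=2: 0+12320+150·8·11=25520; k=3: 168000+0+150·140·11=399000 → min 25520.
Length 4: M1..M4: k=1: 0+25520+126·150·11=233420; k=2: 151200+12320+126·8·11=174608; k=3: 292320+0+126·140·11=486360 → min 174608.
Optimal parenthesization: ((M1M2)(M3M4)) with cost 174608.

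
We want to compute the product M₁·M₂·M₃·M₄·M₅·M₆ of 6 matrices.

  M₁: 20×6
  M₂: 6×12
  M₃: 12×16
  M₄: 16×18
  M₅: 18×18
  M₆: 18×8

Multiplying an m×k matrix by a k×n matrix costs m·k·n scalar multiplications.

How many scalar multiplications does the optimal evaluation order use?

6648

Adjacent pairs: M₁M₂ = 20·6·12 = 1440; M₂M₃ = 6·12·16 = 1152; M₃M₄ = 12·16·18 = 3456; M₄M₅ = 16·18·18 = 5184; M₅M₆ = 18·18·8 = 2592.
Length 3: M₁..M₃: k=1: 0+1152+20·6·16=3072; k=2: 1440+0+20·12·16=5280 → min 3072 | M₂..M₄: k=2: 0+3456+6·12·18=4752; k=3: 1152+0+6·16·18=2880 → min 2880 | M₃..M₅: k=3: 0+5184+12·16·18=8640; k=4: 3456+0+12·18·18=7344 → min 7344 | M₄..M₆: k=4: 0+2592+16·18·8=4896; k=5: 5184+0+16·18·8=7488 → min 4896.
Length 4: M₁..M₄: k=1: 0+2880+20·6·18=5040; k=2: 1440+3456+20·12·18=9216; k=3: 3072+0+20·16·18=8832 → min 5040 | M₂..M₅: k=2: 0+7344+6·12·18=8640; k=3: 1152+5184+6·16·18=8064; k=4: 2880+0+6·18·18=4824 → min 4824 | M₃..M₆: k=3: 0+4896+12·16·8=6432; k=4: 3456+2592+12·18·8=7776; k=5: 7344+0+12·18·8=9072 → min 6432.
Length 5: M₁..M₅: k=1: 0+4824+20·6·18=6984; k=2: 1440+7344+20·12·18=13104; k=3: 3072+5184+20·16·18=14016; k=4: 5040+0+20·18·18=11520 → min 6984 | M₂..M₆: k=2: 0+6432+6·12·8=7008; k=3: 1152+4896+6·16·8=6816; k=4: 2880+2592+6·18·8=6336; k=5: 4824+0+6·18·8=5688 → min 5688.
Length 6: M₁..M₆: k=1: 0+5688+20·6·8=6648; k=2: 1440+6432+20·12·8=9792; k=3: 3072+4896+20·16·8=10528; k=4: 5040+2592+20·18·8=10512; k=5: 6984+0+20·18·8=9864 → min 6648.
Optimal order: (M₁·((((M₂·M₃)·M₄)·M₅)·M₆)) with cost 6648.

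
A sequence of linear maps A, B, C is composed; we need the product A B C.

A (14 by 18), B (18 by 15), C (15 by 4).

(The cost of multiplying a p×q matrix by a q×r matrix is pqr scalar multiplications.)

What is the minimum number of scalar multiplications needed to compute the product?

Order (A (B C)): (B C): 18×15 by 15×4 → 18×4, cost 18·15·4 = 1080; (A (B C)): 14×18 by 18×4 → 14×4, cost 14·18·4 = 1008; cumulative 2088. Total 2088.
Order ((A B) C): (A B): 14×18 by 18×15 → 14×15, cost 14·18·15 = 3780; ((A B) C): 14×15 by 15×4 → 14×4, cost 14·15·4 = 840; cumulative 4620. Total 4620.
Minimum: 2088.

2088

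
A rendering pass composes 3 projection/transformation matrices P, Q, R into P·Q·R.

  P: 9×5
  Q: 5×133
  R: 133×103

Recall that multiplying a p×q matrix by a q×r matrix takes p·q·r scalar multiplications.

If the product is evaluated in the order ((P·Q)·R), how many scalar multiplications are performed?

(P·Q): 9×5 by 5×133 → 9×133, cost 9·5·133 = 5985
((P·Q)·R): 9×133 by 133×103 → 9×103, cost 9·133·103 = 123291; cumulative 129276
Total: 129276 scalar multiplications.

129276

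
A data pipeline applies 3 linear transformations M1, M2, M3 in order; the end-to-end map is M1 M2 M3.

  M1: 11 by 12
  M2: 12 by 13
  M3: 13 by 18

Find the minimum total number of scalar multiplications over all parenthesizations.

Order (M1 (M2 M3)): (M2 M3): 12×13 by 13×18 → 12×18, cost 12·13·18 = 2808; (M1 (M2 M3)): 11×12 by 12×18 → 11×18, cost 11·12·18 = 2376; cumulative 5184. Total 5184.
Order ((M1 M2) M3): (M1 M2): 11×12 by 12×13 → 11×13, cost 11·12·13 = 1716; ((M1 M2) M3): 11×13 by 13×18 → 11×18, cost 11·13·18 = 2574; cumulative 4290. Total 4290.
Minimum: 4290.

4290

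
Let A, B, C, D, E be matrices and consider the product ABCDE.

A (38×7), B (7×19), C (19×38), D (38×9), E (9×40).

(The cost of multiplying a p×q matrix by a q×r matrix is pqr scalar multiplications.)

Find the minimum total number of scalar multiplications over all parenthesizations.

20608

Adjacent pairs: AB = 38·7·19 = 5054; BC = 7·19·38 = 5054; CD = 19·38·9 = 6498; DE = 38·9·40 = 13680.
Length 3: A..C: k=1: 0+5054+38·7·38=15162; k=2: 5054+0+38·19·38=32490 → min 15162 | B..D: k=2: 0+6498+7·19·9=7695; k=3: 5054+0+7·38·9=7448 → min 7448 | C..E: k=3: 0+13680+19·38·40=42560; k=4: 6498+0+19·9·40=13338 → min 13338.
Length 4: A..D: k=1: 0+7448+38·7·9=9842; k=2: 5054+6498+38·19·9=18050; k=3: 15162+0+38·38·9=28158 → min 9842 | B..E: k=2: 0+13338+7·19·40=18658; k=3: 5054+13680+7·38·40=29374; k=4: 7448+0+7·9·40=9968 → min 9968.
Length 5: A..E: k=1: 0+9968+38·7·40=20608; k=2: 5054+13338+38·19·40=47272; k=3: 15162+13680+38·38·40=86602; k=4: 9842+0+38·9·40=23522 → min 20608.
Optimal order: (A(((BC)D)E)) with cost 20608.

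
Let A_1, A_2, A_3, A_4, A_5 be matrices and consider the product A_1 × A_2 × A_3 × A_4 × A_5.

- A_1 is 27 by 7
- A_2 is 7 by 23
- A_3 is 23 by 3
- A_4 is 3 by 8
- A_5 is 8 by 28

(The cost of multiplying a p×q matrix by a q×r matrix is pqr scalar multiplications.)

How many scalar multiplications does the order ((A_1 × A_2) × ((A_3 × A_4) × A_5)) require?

27439

(A_1 × A_2): 27×7 by 7×23 → 27×23, cost 27·7·23 = 4347
(A_3 × A_4): 23×3 by 3×8 → 23×8, cost 23·3·8 = 552
((A_3 × A_4) × A_5): 23×8 by 8×28 → 23×28, cost 23·8·28 = 5152; cumulative 5704
((A_1 × A_2) × ((A_3 × A_4) × A_5)): 27×23 by 23×28 → 27×28, cost 27·23·28 = 17388; cumulative 27439
Total: 27439 scalar multiplications.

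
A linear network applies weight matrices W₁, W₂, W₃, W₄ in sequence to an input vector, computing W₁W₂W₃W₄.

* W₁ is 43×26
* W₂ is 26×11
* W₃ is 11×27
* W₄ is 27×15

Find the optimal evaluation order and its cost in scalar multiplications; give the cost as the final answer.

Adjacent pairs: W₁W₂ = 43·26·11 = 12298; W₂W₃ = 26·11·27 = 7722; W₃W₄ = 11·27·15 = 4455.
Length 3: W₁..W₃: k=1: 0+7722+43·26·27=37908; k=2: 12298+0+43·11·27=25069 → min 25069 | W₂..W₄: k=2: 0+4455+26·11·15=8745; k=3: 7722+0+26·27·15=18252 → min 8745.
Length 4: W₁..W₄: k=1: 0+8745+43·26·15=25515; k=2: 12298+4455+43·11·15=23848; k=3: 25069+0+43·27·15=42484 → min 23848.
Optimal parenthesization: ((W₁W₂)(W₃W₄)) with cost 23848.

23848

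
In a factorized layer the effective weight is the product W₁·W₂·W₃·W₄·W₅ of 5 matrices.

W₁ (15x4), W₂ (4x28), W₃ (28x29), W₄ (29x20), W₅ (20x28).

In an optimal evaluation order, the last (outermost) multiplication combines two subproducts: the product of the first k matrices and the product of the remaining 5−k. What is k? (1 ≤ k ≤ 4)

Adjacent pairs: W₁W₂ = 15·4·28 = 1680; W₂W₃ = 4·28·29 = 3248; W₃W₄ = 28·29·20 = 16240; W₄W₅ = 29·20·28 = 16240.
Length 3: W₁..W₃: k=1: 0+3248+15·4·29=4988; k=2: 1680+0+15·28·29=13860 → min 4988 | W₂..W₄: k=2: 0+16240+4·28·20=18480; k=3: 3248+0+4·29·20=5568 → min 5568 | W₃..W₅: k=3: 0+16240+28·29·28=38976; k=4: 16240+0+28·20·28=31920 → min 31920.
Length 4: W₁..W₄: k=1: 0+5568+15·4·20=6768; k=2: 1680+16240+15·28·20=26320; k=3: 4988+0+15·29·20=13688 → min 6768 | W₂..W₅: k=2: 0+31920+4·28·28=35056; k=3: 3248+16240+4·29·28=22736; k=4: 5568+0+4·20·28=7808 → min 7808.
Top-level splits: k=1: (W₁..W₁)·(W₂..W₅) → 0+7808+15·4·28 = 9488; k=2: (W₁..W₂)·(W₃..W₅) → 1680+31920+15·28·28 = 45360; k=3: (W₁..W₃)·(W₄..W₅) → 4988+16240+15·29·28 = 33408; k=4: (W₁..W₄)·(W₅..W₅) → 6768+0+15·20·28 = 15168.
Best split is after W₁, i.e. k = 1.

1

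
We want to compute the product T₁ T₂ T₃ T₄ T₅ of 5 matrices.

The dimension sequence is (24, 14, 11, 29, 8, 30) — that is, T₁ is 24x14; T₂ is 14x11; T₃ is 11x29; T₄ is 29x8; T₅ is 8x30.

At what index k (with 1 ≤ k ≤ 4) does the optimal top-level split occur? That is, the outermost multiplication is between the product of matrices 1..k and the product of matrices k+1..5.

Adjacent pairs: T₁T₂ = 24·14·11 = 3696; T₂T₃ = 14·11·29 = 4466; T₃T₄ = 11·29·8 = 2552; T₄T₅ = 29·8·30 = 6960.
Length 3: T₁..T₃: k=1: 0+4466+24·14·29=14210; k=2: 3696+0+24·11·29=11352 → min 11352 | T₂..T₄: k=2: 0+2552+14·11·8=3784; k=3: 4466+0+14·29·8=7714 → min 3784 | T₃..T₅: k=3: 0+6960+11·29·30=16530; k=4: 2552+0+11·8·30=5192 → min 5192.
Length 4: T₁..T₄: k=1: 0+3784+24·14·8=6472; k=2: 3696+2552+24·11·8=8360; k=3: 11352+0+24·29·8=16920 → min 6472 | T₂..T₅: k=2: 0+5192+14·11·30=9812; k=3: 4466+6960+14·29·30=23606; k=4: 3784+0+14·8·30=7144 → min 7144.
Top-level splits: k=1: (T₁..T₁)·(T₂..T₅) → 0+7144+24·14·30 = 17224; k=2: (T₁..T₂)·(T₃..T₅) → 3696+5192+24·11·30 = 16808; k=3: (T₁..T₃)·(T₄..T₅) → 11352+6960+24·29·30 = 39192; k=4: (T₁..T₄)·(T₅..T₅) → 6472+0+24·8·30 = 12232.
Best split is after T₄, i.e. k = 4.

4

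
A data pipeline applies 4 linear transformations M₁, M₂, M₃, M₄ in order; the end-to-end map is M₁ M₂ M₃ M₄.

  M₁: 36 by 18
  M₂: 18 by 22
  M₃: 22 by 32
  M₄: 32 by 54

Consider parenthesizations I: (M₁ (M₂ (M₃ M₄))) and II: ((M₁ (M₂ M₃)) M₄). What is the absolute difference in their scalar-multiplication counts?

1224

Order I = (M₁ (M₂ (M₃ M₄))): (M₃ M₄): 22×32 by 32×54 → 22×54, cost 22·32·54 = 38016; (M₂ (M₃ M₄)): 18×22 by 22×54 → 18×54, cost 18·22·54 = 21384; cumulative 59400; (M₁ (M₂ (M₃ M₄))): 36×18 by 18×54 → 36×54, cost 36·18·54 = 34992; cumulative 94392. Total 94392.
Order II = ((M₁ (M₂ M₃)) M₄): (M₂ M₃): 18×22 by 22×32 → 18×32, cost 18·22·32 = 12672; (M₁ (M₂ M₃)): 36×18 by 18×32 → 36×32, cost 36·18·32 = 20736; cumulative 33408; ((M₁ (M₂ M₃)) M₄): 36×32 by 32×54 → 36×54, cost 36·32·54 = 62208; cumulative 95616. Total 95616.
Difference: |94392 − 95616| = 1224.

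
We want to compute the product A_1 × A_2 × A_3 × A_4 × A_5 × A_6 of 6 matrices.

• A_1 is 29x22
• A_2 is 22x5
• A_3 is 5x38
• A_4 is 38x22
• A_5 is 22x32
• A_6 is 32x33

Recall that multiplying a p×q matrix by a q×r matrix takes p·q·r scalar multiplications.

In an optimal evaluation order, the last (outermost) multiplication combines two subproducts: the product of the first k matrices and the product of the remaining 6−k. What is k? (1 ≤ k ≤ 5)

Adjacent pairs: A_1A_2 = 29·22·5 = 3190; A_2A_3 = 22·5·38 = 4180; A_3A_4 = 5·38·22 = 4180; A_4A_5 = 38·22·32 = 26752; A_5A_6 = 22·32·33 = 23232.
Length 3: A_1..A_3: k=1: 0+4180+29·22·38=28424; k=2: 3190+0+29·5·38=8700 → min 8700 | A_2..A_4: k=2: 0+4180+22·5·22=6600; k=3: 4180+0+22·38·22=22572 → min 6600 | A_3..A_5: k=3: 0+26752+5·38·32=32832; k=4: 4180+0+5·22·32=7700 → min 7700 | A_4..A_6: k=4: 0+23232+38·22·33=50820; k=5: 26752+0+38·32·33=66880 → min 50820.
Length 4: A_1..A_4: k=1: 0+6600+29·22·22=20636; k=2: 3190+4180+29·5·22=10560; k=3: 8700+0+29·38·22=32944 → min 10560 | A_2..A_5: k=2: 0+7700+22·5·32=11220; k=3: 4180+26752+22·38·32=57684; k=4: 6600+0+22·22·32=22088 → min 11220 | A_3..A_6: k=3: 0+50820+5·38·33=57090; k=4: 4180+23232+5·22·33=31042; k=5: 7700+0+5·32·33=12980 → min 12980.
Length 5: A_1..A_5: k=1: 0+11220+29·22·32=31636; k=2: 3190+7700+29·5·32=15530; k=3: 8700+26752+29·38·32=70716; k=4: 10560+0+29·22·32=30976 → min 15530 | A_2..A_6: k=2: 0+12980+22·5·33=16610; k=3: 4180+50820+22·38·33=82588; k=4: 6600+23232+22·22·33=45804; k=5: 11220+0+22·32·33=34452 → min 16610.
Top-level splits: k=1: (A_1..A_1)·(A_2..A_6) → 0+16610+29·22·33 = 37664; k=2: (A_1..A_2)·(A_3..A_6) → 3190+12980+29·5·33 = 20955; k=3: (A_1..A_3)·(A_4..A_6) → 8700+50820+29·38·33 = 95886; k=4: (A_1..A_4)·(A_5..A_6) → 10560+23232+29·22·33 = 54846; k=5: (A_1..A_5)·(A_6..A_6) → 15530+0+29·32·33 = 46154.
Best split is after A_2, i.e. k = 2.

2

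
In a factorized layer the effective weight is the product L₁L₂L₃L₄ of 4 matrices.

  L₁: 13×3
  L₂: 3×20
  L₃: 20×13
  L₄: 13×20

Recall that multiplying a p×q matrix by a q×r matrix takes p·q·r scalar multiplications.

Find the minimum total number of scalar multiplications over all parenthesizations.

2340

Adjacent pairs: L₁L₂ = 13·3·20 = 780; L₂L₃ = 3·20·13 = 780; L₃L₄ = 20·13·20 = 5200.
Length 3: L₁..L₃: k=1: 0+780+13·3·13=1287; k=2: 780+0+13·20·13=4160 → min 1287 | L₂..L₄: k=2: 0+5200+3·20·20=6400; k=3: 780+0+3·13·20=1560 → min 1560.
Length 4: L₁..L₄: k=1: 0+1560+13·3·20=2340; k=2: 780+5200+13·20·20=11180; k=3: 1287+0+13·13·20=4667 → min 2340.
Optimal order: (L₁((L₂L₃)L₄)) with cost 2340.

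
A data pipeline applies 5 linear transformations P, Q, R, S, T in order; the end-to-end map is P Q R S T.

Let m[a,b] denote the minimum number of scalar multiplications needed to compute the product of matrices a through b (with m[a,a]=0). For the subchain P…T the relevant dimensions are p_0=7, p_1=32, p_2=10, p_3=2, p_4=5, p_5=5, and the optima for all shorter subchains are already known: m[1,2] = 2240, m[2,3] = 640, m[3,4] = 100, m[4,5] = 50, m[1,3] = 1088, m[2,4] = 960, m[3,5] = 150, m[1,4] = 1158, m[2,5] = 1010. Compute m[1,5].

1208

m[1,5] = min over k∈[1,4] of m[1,k]+m[k+1,5]+p_{0}·p_k·p_{5}.
k=1: 0 + 1010 + 7·32·5 = 2130; k=2: 2240 + 150 + 7·10·5 = 2740; k=3: 1088 + 50 + 7·2·5 = 1208; k=4: 1158 + 0 + 7·5·5 = 1333.
Minimum: 1208 at k=3.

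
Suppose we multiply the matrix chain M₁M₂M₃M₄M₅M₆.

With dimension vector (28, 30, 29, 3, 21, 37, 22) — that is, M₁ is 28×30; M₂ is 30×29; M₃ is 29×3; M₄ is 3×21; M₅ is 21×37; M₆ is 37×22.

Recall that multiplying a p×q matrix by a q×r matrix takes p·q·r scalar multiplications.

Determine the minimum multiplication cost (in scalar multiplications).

Adjacent pairs: M₁M₂ = 28·30·29 = 24360; M₂M₃ = 30·29·3 = 2610; M₃M₄ = 29·3·21 = 1827; M₄M₅ = 3·21·37 = 2331; M₅M₆ = 21·37·22 = 17094.
Length 3: M₁..M₃: k=1: 0+2610+28·30·3=5130; k=2: 24360+0+28·29·3=26796 → min 5130 | M₂..M₄: k=2: 0+1827+30·29·21=20097; k=3: 2610+0+30·3·21=4500 → min 4500 | M₃..M₅: k=3: 0+2331+29·3·37=5550; k=4: 1827+0+29·21·37=24360 → min 5550 | M₄..M₆: k=4: 0+17094+3·21·22=18480; k=5: 2331+0+3·37·22=4773 → min 4773.
Length 4: M₁..M₄: k=1: 0+4500+28·30·21=22140; k=2: 24360+1827+28·29·21=43239; k=3: 5130+0+28·3·21=6894 → min 6894 | M₂..M₅: k=2: 0+5550+30·29·37=37740; k=3: 2610+2331+30·3·37=8271; k=4: 4500+0+30·21·37=27810 → min 8271 | M₃..M₆: k=3: 0+4773+29·3·22=6687; k=4: 1827+17094+29·21·22=32319; k=5: 5550+0+29·37·22=29156 → min 6687.
Length 5: M₁..M₅: k=1: 0+8271+28·30·37=39351; k=2: 24360+5550+28·29·37=59954; k=3: 5130+2331+28·3·37=10569; k=4: 6894+0+28·21·37=28650 → min 10569 | M₂..M₆: k=2: 0+6687+30·29·22=25827; k=3: 2610+4773+30·3·22=9363; k=4: 4500+17094+30·21·22=35454; k=5: 8271+0+30·37·22=32691 → min 9363.
Length 6: M₁..M₆: k=1: 0+9363+28·30·22=27843; k=2: 24360+6687+28·29·22=48911; k=3: 5130+4773+28·3·22=11751; k=4: 6894+17094+28·21·22=36924; k=5: 10569+0+28·37·22=33361 → min 11751.
Optimal order: ((M₁(M₂M₃))((M₄M₅)M₆)) with cost 11751.

11751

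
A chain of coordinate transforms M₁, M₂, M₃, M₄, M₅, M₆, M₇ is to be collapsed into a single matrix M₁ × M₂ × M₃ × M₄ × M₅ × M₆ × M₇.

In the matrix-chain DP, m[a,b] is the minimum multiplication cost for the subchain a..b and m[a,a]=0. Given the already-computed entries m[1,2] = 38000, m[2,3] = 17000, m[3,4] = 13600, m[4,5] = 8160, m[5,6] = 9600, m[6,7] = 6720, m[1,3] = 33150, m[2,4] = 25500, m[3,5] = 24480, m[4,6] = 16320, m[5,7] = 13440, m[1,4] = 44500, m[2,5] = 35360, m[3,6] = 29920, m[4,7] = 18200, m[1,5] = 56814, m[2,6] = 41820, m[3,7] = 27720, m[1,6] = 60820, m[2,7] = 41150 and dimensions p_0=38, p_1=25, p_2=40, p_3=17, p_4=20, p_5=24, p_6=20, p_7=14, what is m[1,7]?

m[1,7] = min over k∈[1,6] of m[1,k]+m[k+1,7]+p_{0}·p_k·p_{7}.
k=1: 0 + 41150 + 38·25·14 = 54450; k=2: 38000 + 27720 + 38·40·14 = 87000; k=3: 33150 + 18200 + 38·17·14 = 60394; k=4: 44500 + 13440 + 38·20·14 = 68580; k=5: 56814 + 6720 + 38·24·14 = 76302; k=6: 60820 + 0 + 38·20·14 = 71460.
Minimum: 54450 at k=1.

54450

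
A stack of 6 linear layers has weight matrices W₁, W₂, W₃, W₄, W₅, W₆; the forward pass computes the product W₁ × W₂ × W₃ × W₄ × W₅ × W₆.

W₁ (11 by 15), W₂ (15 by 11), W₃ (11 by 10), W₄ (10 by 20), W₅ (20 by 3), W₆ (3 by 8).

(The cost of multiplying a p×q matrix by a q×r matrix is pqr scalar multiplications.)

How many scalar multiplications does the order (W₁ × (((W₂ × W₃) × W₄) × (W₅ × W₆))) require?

(W₂ × W₃): 15×11 by 11×10 → 15×10, cost 15·11·10 = 1650
((W₂ × W₃) × W₄): 15×10 by 10×20 → 15×20, cost 15·10·20 = 3000; cumulative 4650
(W₅ × W₆): 20×3 by 3×8 → 20×8, cost 20·3·8 = 480
(((W₂ × W₃) × W₄) × (W₅ × W₆)): 15×20 by 20×8 → 15×8, cost 15·20·8 = 2400; cumulative 7530
(W₁ × (((W₂ × W₃) × W₄) × (W₅ × W₆))): 11×15 by 15×8 → 11×8, cost 11·15·8 = 1320; cumulative 8850
Total: 8850 scalar multiplications.

8850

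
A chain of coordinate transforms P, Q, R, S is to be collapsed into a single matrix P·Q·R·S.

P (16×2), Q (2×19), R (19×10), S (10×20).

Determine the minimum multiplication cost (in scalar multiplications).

1420

Adjacent pairs: PQ = 16·2·19 = 608; QR = 2·19·10 = 380; RS = 19·10·20 = 3800.
Length 3: P..R: k=1: 0+380+16·2·10=700; k=2: 608+0+16·19·10=3648 → min 700 | Q..S: k=2: 0+3800+2·19·20=4560; k=3: 380+0+2·10·20=780 → min 780.
Length 4: P..S: k=1: 0+780+16·2·20=1420; k=2: 608+3800+16·19·20=10488; k=3: 700+0+16·10·20=3900 → min 1420.
Optimal order: (P·((Q·R)·S)) with cost 1420.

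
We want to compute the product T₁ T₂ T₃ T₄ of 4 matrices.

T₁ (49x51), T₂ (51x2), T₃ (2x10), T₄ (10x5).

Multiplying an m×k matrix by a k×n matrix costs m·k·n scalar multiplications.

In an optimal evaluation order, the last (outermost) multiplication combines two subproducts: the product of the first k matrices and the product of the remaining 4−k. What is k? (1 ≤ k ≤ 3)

2

Adjacent pairs: T₁T₂ = 49·51·2 = 4998; T₂T₃ = 51·2·10 = 1020; T₃T₄ = 2·10·5 = 100.
Length 3: T₁..T₃: k=1: 0+1020+49·51·10=26010; k=2: 4998+0+49·2·10=5978 → min 5978 | T₂..T₄: k=2: 0+100+51·2·5=610; k=3: 1020+0+51·10·5=3570 → min 610.
Top-level splits: k=1: (T₁..T₁)·(T₂..T₄) → 0+610+49·51·5 = 13105; k=2: (T₁..T₂)·(T₃..T₄) → 4998+100+49·2·5 = 5588; k=3: (T₁..T₃)·(T₄..T₄) → 5978+0+49·10·5 = 8428.
Best split is after T₂, i.e. k = 2.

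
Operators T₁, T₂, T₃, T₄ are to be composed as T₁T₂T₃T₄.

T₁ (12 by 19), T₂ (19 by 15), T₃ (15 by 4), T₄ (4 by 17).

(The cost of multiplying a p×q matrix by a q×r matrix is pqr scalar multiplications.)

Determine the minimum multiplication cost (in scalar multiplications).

2868

Adjacent pairs: T₁T₂ = 12·19·15 = 3420; T₂T₃ = 19·15·4 = 1140; T₃T₄ = 15·4·17 = 1020.
Length 3: T₁..T₃: k=1: 0+1140+12·19·4=2052; k=2: 3420+0+12·15·4=4140 → min 2052 | T₂..T₄: k=2: 0+1020+19·15·17=5865; k=3: 1140+0+19·4·17=2432 → min 2432.
Length 4: T₁..T₄: k=1: 0+2432+12·19·17=6308; k=2: 3420+1020+12·15·17=7500; k=3: 2052+0+12·4·17=2868 → min 2868.
Optimal order: ((T₁(T₂T₃))T₄) with cost 2868.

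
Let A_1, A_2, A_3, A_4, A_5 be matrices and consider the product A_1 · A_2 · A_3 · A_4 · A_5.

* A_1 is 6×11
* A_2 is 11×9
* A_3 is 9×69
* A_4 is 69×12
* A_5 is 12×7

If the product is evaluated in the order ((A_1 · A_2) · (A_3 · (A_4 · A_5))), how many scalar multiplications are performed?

11115

(A_1 · A_2): 6×11 by 11×9 → 6×9, cost 6·11·9 = 594
(A_4 · A_5): 69×12 by 12×7 → 69×7, cost 69·12·7 = 5796
(A_3 · (A_4 · A_5)): 9×69 by 69×7 → 9×7, cost 9·69·7 = 4347; cumulative 10143
((A_1 · A_2) · (A_3 · (A_4 · A_5))): 6×9 by 9×7 → 6×7, cost 6·9·7 = 378; cumulative 11115
Total: 11115 scalar multiplications.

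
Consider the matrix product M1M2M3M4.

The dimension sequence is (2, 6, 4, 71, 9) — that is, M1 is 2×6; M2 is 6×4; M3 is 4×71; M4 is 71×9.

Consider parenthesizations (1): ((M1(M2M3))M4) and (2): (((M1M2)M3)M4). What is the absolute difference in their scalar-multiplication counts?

Order (1) = ((M1(M2M3))M4): (M2M3): 6×4 by 4×71 → 6×71, cost 6·4·71 = 1704; (M1(M2M3)): 2×6 by 6×71 → 2×71, cost 2·6·71 = 852; cumulative 2556; ((M1(M2M3))M4): 2×71 by 71×9 → 2×9, cost 2·71·9 = 1278; cumulative 3834. Total 3834.
Order (2) = (((M1M2)M3)M4): (M1M2): 2×6 by 6×4 → 2×4, cost 2·6·4 = 48; ((M1M2)M3): 2×4 by 4×71 → 2×71, cost 2·4·71 = 568; cumulative 616; (((M1M2)M3)M4): 2×71 by 71×9 → 2×9, cost 2·71·9 = 1278; cumulative 1894. Total 1894.
Difference: |3834 − 1894| = 1940.

1940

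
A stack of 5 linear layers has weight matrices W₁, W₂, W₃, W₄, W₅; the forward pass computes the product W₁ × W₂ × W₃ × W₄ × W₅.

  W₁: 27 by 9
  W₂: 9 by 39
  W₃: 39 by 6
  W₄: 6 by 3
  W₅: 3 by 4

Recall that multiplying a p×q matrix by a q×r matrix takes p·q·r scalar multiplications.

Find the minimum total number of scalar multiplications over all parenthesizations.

Adjacent pairs: W₁W₂ = 27·9·39 = 9477; W₂W₃ = 9·39·6 = 2106; W₃W₄ = 39·6·3 = 702; W₄W₅ = 6·3·4 = 72.
Length 3: W₁..W₃: k=1: 0+2106+27·9·6=3564; k=2: 9477+0+27·39·6=15795 → min 3564 | W₂..W₄: k=2: 0+702+9·39·3=1755; k=3: 2106+0+9·6·3=2268 → min 1755 | W₃..W₅: k=3: 0+72+39·6·4=1008; k=4: 702+0+39·3·4=1170 → min 1008.
Length 4: W₁..W₄: k=1: 0+1755+27·9·3=2484; k=2: 9477+702+27·39·3=13338; k=3: 3564+0+27·6·3=4050 → min 2484 | W₂..W₅: k=2: 0+1008+9·39·4=2412; k=3: 2106+72+9·6·4=2394; k=4: 1755+0+9·3·4=1863 → min 1863.
Length 5: W₁..W₅: k=1: 0+1863+27·9·4=2835; k=2: 9477+1008+27·39·4=14697; k=3: 3564+72+27·6·4=4284; k=4: 2484+0+27·3·4=2808 → min 2808.
Optimal order: ((W₁ × (W₂ × (W₃ × W₄))) × W₅) with cost 2808.

2808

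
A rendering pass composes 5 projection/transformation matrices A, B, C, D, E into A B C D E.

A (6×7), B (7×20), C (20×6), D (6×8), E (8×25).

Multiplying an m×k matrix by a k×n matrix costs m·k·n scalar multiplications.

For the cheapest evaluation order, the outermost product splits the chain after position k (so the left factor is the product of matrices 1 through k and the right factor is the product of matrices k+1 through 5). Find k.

Adjacent pairs: AB = 6·7·20 = 840; BC = 7·20·6 = 840; CD = 20·6·8 = 960; DE = 6·8·25 = 1200.
Length 3: A..C: k=1: 0+840+6·7·6=1092; k=2: 840+0+6·20·6=1560 → min 1092 | B..D: k=2: 0+960+7·20·8=2080; k=3: 840+0+7·6·8=1176 → min 1176 | C..E: k=3: 0+1200+20·6·25=4200; k=4: 960+0+20·8·25=4960 → min 4200.
Length 4: A..D: k=1: 0+1176+6·7·8=1512; k=2: 840+960+6·20·8=2760; k=3: 1092+0+6·6·8=1380 → min 1380 | B..E: k=2: 0+4200+7·20·25=7700; k=3: 840+1200+7·6·25=3090; k=4: 1176+0+7·8·25=2576 → min 2576.
Top-level splits: k=1: (A..A)·(B..E) → 0+2576+6·7·25 = 3626; k=2: (A..B)·(C..E) → 840+4200+6·20·25 = 8040; k=3: (A..C)·(D..E) → 1092+1200+6·6·25 = 3192; k=4: (A..D)·(E..E) → 1380+0+6·8·25 = 2580.
Best split is after D, i.e. k = 4.

4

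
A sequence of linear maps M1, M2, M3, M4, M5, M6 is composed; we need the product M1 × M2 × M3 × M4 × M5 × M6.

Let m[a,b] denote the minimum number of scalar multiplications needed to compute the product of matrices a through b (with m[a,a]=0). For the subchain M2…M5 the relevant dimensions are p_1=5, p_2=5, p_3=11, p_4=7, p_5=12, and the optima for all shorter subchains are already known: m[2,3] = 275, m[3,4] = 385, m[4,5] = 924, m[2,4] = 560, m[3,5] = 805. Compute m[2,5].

980

m[2,5] = min over k∈[2,4] of m[2,k]+m[k+1,5]+p_{1}·p_k·p_{5}.
k=2: 0 + 805 + 5·5·12 = 1105; k=3: 275 + 924 + 5·11·12 = 1859; k=4: 560 + 0 + 5·7·12 = 980.
Minimum: 980 at k=4.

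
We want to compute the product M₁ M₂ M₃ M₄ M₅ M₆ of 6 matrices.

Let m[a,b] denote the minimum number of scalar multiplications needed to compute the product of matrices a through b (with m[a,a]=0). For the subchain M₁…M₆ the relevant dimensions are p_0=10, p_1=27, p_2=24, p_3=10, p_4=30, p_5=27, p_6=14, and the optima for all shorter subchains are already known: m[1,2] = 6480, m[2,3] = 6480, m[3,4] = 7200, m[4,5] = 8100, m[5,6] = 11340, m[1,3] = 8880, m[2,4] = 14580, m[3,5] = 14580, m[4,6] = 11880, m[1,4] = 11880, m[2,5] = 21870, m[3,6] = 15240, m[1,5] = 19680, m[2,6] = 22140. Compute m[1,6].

m[1,6] = min over k∈[1,5] of m[1,k]+m[k+1,6]+p_{0}·p_k·p_{6}.
k=1: 0 + 22140 + 10·27·14 = 25920; k=2: 6480 + 15240 + 10·24·14 = 25080; k=3: 8880 + 11880 + 10·10·14 = 22160; k=4: 11880 + 11340 + 10·30·14 = 27420; k=5: 19680 + 0 + 10·27·14 = 23460.
Minimum: 22160 at k=3.

22160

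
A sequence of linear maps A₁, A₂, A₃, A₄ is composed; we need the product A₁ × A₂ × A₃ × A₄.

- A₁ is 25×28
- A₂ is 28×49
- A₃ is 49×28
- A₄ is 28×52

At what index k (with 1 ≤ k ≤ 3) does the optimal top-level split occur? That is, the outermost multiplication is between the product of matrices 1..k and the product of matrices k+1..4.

3

Adjacent pairs: A₁A₂ = 25·28·49 = 34300; A₂A₃ = 28·49·28 = 38416; A₃A₄ = 49·28·52 = 71344.
Length 3: A₁..A₃: k=1: 0+38416+25·28·28=58016; k=2: 34300+0+25·49·28=68600 → min 58016 | A₂..A₄: k=2: 0+71344+28·49·52=142688; k=3: 38416+0+28·28·52=79184 → min 79184.
Top-level splits: k=1: (A₁..A₁)·(A₂..A₄) → 0+79184+25·28·52 = 115584; k=2: (A₁..A₂)·(A₃..A₄) → 34300+71344+25·49·52 = 169344; k=3: (A₁..A₃)·(A₄..A₄) → 58016+0+25·28·52 = 94416.
Best split is after A₃, i.e. k = 3.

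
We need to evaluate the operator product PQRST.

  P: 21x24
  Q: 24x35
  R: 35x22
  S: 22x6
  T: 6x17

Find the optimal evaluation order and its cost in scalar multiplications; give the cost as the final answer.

14826

Adjacent pairs: PQ = 21·24·35 = 17640; QR = 24·35·22 = 18480; RS = 35·22·6 = 4620; ST = 22·6·17 = 2244.
Length 3: P..R: k=1: 0+18480+21·24·22=29568; k=2: 17640+0+21·35·22=33810 → min 29568 | Q..S: k=2: 0+4620+24·35·6=9660; k=3: 18480+0+24·22·6=21648 → min 9660 | R..T: k=3: 0+2244+35·22·17=15334; k=4: 4620+0+35·6·17=8190 → min 8190.
Length 4: P..S: k=1: 0+9660+21·24·6=12684; k=2: 17640+4620+21·35·6=26670; k=3: 29568+0+21·22·6=32340 → min 12684 | Q..T: k=2: 0+8190+24·35·17=22470; k=3: 18480+2244+24·22·17=29700; k=4: 9660+0+24·6·17=12108 → min 12108.
Length 5: P..T: k=1: 0+12108+21·24·17=20676; k=2: 17640+8190+21·35·17=38325; k=3: 29568+2244+21·22·17=39666; k=4: 12684+0+21·6·17=14826 → min 14826.
Optimal parenthesization: ((P(Q(RS)))T) with cost 14826.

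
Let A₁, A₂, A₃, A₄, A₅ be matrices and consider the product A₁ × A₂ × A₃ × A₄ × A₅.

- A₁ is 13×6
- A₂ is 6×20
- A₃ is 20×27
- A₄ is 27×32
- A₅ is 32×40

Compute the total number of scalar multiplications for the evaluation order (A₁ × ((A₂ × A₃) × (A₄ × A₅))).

(A₂ × A₃): 6×20 by 20×27 → 6×27, cost 6·20·27 = 3240
(A₄ × A₅): 27×32 by 32×40 → 27×40, cost 27·32·40 = 34560
((A₂ × A₃) × (A₄ × A₅)): 6×27 by 27×40 → 6×40, cost 6·27·40 = 6480; cumulative 44280
(A₁ × ((A₂ × A₃) × (A₄ × A₅))): 13×6 by 6×40 → 13×40, cost 13·6·40 = 3120; cumulative 47400
Total: 47400 scalar multiplications.

47400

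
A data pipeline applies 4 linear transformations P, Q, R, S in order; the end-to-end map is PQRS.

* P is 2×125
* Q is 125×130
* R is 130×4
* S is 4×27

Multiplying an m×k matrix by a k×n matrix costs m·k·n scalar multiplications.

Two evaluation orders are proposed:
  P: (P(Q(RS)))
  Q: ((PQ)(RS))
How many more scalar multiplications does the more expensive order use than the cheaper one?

405980

Order P = (P(Q(RS))): (RS): 130×4 by 4×27 → 130×27, cost 130·4·27 = 14040; (Q(RS)): 125×130 by 130×27 → 125×27, cost 125·130·27 = 438750; cumulative 452790; (P(Q(RS))): 2×125 by 125×27 → 2×27, cost 2·125·27 = 6750; cumulative 459540. Total 459540.
Order Q = ((PQ)(RS)): (PQ): 2×125 by 125×130 → 2×130, cost 2·125·130 = 32500; (RS): 130×4 by 4×27 → 130×27, cost 130·4·27 = 14040; ((PQ)(RS)): 2×130 by 130×27 → 2×27, cost 2·130·27 = 7020; cumulative 53560. Total 53560.
Difference: |459540 − 53560| = 405980.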